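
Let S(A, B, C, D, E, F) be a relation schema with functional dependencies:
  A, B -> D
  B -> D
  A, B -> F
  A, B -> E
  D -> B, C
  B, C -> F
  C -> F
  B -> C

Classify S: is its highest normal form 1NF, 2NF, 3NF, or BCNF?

1NF

Candidate keys: {A, B}, {A, D}. Prime attributes: {A, B, D}.
For B -> D we have {B}⁺ = {B, C, D, F}; {B} is not a superkey, so BCNF fails.
D -> B, C has non-prime {C} on the right and a non-superkey on the left, so 3NF fails.
{B} is a proper subset of the key {A, B}, and {B}⁺ contains the non-prime attributes {C, F} — a partial dependency, so 2NF is violated.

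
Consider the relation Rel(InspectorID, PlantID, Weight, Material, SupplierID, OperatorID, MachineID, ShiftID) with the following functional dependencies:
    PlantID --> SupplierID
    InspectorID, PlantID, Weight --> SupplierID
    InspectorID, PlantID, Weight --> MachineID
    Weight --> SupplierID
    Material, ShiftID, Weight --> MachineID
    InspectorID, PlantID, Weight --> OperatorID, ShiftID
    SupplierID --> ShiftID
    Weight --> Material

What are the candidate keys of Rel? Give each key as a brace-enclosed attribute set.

{InspectorID, PlantID, Weight} never appear on the right of any FD, so every key must include all of them.
{InspectorID, PlantID, Weight} is a candidate key since {InspectorID, PlantID, Weight}⁺ = {InspectorID, MachineID, Material, OperatorID, PlantID, ShiftID, SupplierID, Weight} covers every attribute.
No other minimal set has full closure, so this is the only candidate key.

{InspectorID, PlantID, Weight}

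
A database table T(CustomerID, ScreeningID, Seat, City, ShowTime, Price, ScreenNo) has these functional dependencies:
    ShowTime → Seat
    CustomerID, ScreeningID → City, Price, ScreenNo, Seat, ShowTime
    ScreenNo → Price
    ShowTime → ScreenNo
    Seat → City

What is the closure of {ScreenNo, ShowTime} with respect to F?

Start with {ScreenNo, ShowTime}.
ShowTime → Seat applies; add {Seat} → now {ScreenNo, Seat, ShowTime}.
ScreenNo → Price applies; add {Price} → now {Price, ScreenNo, Seat, ShowTime}.
Seat → City applies; add {City} → now {City, Price, ScreenNo, Seat, ShowTime}.
No further FD applies.

{City, Price, ScreenNo, Seat, ShowTime}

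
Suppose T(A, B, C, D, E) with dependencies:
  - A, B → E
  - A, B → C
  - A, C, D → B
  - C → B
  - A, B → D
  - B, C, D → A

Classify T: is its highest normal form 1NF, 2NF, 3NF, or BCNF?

Candidate keys: {A, B}, {A, C}, {C, D}. Prime attributes: {A, B, C, D}.
For C → B we have {C}⁺ = {B, C}; {C} is not a superkey, so BCNF fails.
Its right-hand attributes {B} are all prime, as are those of every other non-superkey FD — the relation is in 3NF.

3NF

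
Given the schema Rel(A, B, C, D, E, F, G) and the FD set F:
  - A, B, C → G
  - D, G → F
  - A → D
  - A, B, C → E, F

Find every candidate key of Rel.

No FD produces {A, B, C}, so they must be in every candidate key.
{A, B, C}⁺ = {A, B, C, D, E, F, G} — all of the relation — so {A, B, C} is a candidate key.
No other minimal set has full closure, so this is the only candidate key.

{A, B, C}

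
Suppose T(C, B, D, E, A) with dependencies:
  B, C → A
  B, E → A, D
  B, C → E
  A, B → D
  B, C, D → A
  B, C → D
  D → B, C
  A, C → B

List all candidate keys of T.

{A, B}, {A, C}, {B, C}, {B, E}, {D}

{D}⁺ = {A, B, C, D, E}, which is every attribute, so {D} is a candidate key.
{A, B}⁺ = {A, B, C, D, E}, which is every attribute, so {A, B} is a candidate key.
{A, C}⁺ = {A, B, C, D, E}, which is every attribute, so {A, C} is a candidate key.
{B, C}⁺ = {A, B, C, D, E}, which is every attribute, so {B, C} is a candidate key.
{B, E}⁺ = {A, B, C, D, E}, which is every attribute, so {B, E} is a candidate key.
Any other superkey properly contains one of these, so there are no further candidate keys.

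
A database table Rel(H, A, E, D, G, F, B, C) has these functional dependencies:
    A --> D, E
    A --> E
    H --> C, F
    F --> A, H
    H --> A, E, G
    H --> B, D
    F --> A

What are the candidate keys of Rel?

{F}⁺ = {A, B, C, D, E, F, G, H} — all of the relation — so {F} is a candidate key.
{H}⁺ = {A, B, C, D, E, F, G, H} — all of the relation — so {H} is a candidate key.
No proper subset of any of these is a key, and no other minimal superkey exists.

{F}, {H}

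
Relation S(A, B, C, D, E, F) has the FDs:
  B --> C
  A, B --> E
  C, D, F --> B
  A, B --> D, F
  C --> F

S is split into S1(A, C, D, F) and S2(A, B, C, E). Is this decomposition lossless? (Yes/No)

Common attributes: {A, C}; their closure is {A, C, F}.
Neither S1 nor S2 is contained in that closure, so the decomposition is lossy.

No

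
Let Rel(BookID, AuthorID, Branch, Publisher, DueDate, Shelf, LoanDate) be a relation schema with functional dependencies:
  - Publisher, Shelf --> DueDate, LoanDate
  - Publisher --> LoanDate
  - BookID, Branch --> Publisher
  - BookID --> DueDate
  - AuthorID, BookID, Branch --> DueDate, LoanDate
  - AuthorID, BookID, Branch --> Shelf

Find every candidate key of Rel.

{AuthorID, BookID, Branch}

Attributes never on any right-hand side: {AuthorID, BookID, Branch} — every candidate key must contain all of them.
{AuthorID, BookID, Branch}⁺ = {AuthorID, BookID, Branch, DueDate, LoanDate, Publisher, Shelf} — all of the relation — so {AuthorID, BookID, Branch} is a candidate key.
Every other attribute set either contains this one or has a smaller closure.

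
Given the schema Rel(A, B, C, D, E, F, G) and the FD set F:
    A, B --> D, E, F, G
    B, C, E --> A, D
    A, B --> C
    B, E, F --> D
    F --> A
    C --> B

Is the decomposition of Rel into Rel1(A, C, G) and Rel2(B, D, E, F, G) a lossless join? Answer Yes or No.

The shared attributes are {G} and {G}⁺ = {G}.
The closure covers neither Rel1 nor Rel2 entirely; the join is not lossless.

No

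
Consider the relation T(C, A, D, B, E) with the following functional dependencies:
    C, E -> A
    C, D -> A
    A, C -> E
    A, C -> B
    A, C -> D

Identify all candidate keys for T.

Attributes never on any right-hand side: {C} — every candidate key must contain it.
{A, C}⁺ = {A, B, C, D, E} — all of the relation — so {A, C} is a candidate key.
{C, D}⁺ = {A, B, C, D, E} — all of the relation — so {C, D} is a candidate key.
{C, E}⁺ = {A, B, C, D, E} — all of the relation — so {C, E} is a candidate key.
No proper subset of any of these is a key, and no other minimal superkey exists.

{A, C}, {C, D}, {C, E}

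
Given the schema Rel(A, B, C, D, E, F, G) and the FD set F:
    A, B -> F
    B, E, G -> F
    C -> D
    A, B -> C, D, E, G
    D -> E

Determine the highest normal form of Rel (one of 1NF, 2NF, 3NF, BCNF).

2NF

Candidate key: {A, B}. Prime attributes: {A, B}.
For B, E, G -> F we have {B, E, G}⁺ = {B, E, F, G}; {B, E, G} is not a superkey, so BCNF fails.
B, E, G -> F determines the non-prime attribute {F} from a non-superkey — 3NF is violated.
No proper subset of a key has a non-prime attribute in its closure, so there is no partial dependency; 2NF holds.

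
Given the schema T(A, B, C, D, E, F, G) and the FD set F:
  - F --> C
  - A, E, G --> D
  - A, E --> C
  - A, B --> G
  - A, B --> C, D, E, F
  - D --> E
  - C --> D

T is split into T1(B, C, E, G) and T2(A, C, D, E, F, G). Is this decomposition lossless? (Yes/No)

The shared attributes are {C, E, G} and {C, E, G}⁺ = {C, D, E, G}.
The closure covers neither T1 nor T2 entirely; the join is not lossless.

No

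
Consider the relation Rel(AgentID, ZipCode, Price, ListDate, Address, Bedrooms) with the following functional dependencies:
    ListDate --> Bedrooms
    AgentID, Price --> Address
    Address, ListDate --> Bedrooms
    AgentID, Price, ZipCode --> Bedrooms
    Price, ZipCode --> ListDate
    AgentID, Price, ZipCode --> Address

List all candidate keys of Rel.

{AgentID, Price, ZipCode}

{AgentID, Price, ZipCode} never appear on the right of any FD, so every key must include all of them.
{AgentID, Price, ZipCode}⁺ = {Address, AgentID, Bedrooms, ListDate, Price, ZipCode}, which is every attribute, so {AgentID, Price, ZipCode} is a candidate key.
Every other attribute set either contains this one or has a smaller closure.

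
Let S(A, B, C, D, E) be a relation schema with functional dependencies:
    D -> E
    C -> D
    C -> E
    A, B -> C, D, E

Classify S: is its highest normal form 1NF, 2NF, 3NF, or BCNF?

2NF

Candidate key: {A, B}. Prime attributes: {A, B}.
D -> E: {D}⁺ = {D, E}, which is not all of the attributes, so the left side is not a superkey — BCNF is violated.
Because {E} is non-prime and the left side of D -> E is not a superkey, the relation is not in 3NF.
No non-prime attribute depends on a proper subset of any candidate key, so 2NF holds.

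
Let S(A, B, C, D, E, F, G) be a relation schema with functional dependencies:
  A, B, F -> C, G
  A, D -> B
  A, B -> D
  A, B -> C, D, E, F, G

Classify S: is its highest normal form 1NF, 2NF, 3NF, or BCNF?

BCNF

Candidate keys: {A, B}, {A, D}. Prime attributes: {A, B, D}.
The left-hand side of every FD is a superkey, so BCNF is satisfied.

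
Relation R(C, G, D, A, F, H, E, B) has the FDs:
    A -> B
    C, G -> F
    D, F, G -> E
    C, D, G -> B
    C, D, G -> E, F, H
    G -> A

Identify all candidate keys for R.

Attributes never on any right-hand side: {C, D, G} — every candidate key must contain all of them.
{C, D, G} is a candidate key since {C, D, G}⁺ = {A, B, C, D, E, F, G, H} covers every attribute.
Every other attribute set either contains this one or has a smaller closure.

{C, D, G}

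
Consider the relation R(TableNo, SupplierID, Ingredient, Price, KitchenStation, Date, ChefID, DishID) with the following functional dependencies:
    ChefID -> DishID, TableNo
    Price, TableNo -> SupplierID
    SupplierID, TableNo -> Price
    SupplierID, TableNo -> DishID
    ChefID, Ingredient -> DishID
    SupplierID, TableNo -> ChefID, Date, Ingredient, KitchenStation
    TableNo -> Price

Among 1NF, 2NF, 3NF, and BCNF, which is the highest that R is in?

Candidate keys: {ChefID}, {TableNo}. Prime attributes: {ChefID, TableNo}.
The left-hand side of every FD is a superkey, so BCNF is satisfied.

BCNF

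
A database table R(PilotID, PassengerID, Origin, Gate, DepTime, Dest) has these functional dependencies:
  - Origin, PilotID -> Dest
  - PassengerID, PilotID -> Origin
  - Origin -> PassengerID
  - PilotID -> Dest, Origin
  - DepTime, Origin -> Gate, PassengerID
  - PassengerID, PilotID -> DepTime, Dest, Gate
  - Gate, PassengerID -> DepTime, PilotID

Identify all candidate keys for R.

{DepTime, Origin}, {Gate, Origin}, {Gate, PassengerID}, {PilotID}

{PilotID}⁺ = {DepTime, Dest, Gate, Origin, PassengerID, PilotID} — all of the relation — so {PilotID} is a candidate key.
{DepTime, Origin}⁺ = {DepTime, Dest, Gate, Origin, PassengerID, PilotID} — all of the relation — so {DepTime, Origin} is a candidate key.
{Gate, Origin}⁺ = {DepTime, Dest, Gate, Origin, PassengerID, PilotID} — all of the relation — so {Gate, Origin} is a candidate key.
{Gate, PassengerID}⁺ = {DepTime, Dest, Gate, Origin, PassengerID, PilotID} — all of the relation — so {Gate, PassengerID} is a candidate key.
These are minimal and exhaustive — every other superkey contains one of them.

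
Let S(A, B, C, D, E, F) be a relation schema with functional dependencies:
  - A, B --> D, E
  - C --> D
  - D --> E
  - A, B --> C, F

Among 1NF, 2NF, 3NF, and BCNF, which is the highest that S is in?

Candidate key: {A, B}. Prime attributes: {A, B}.
C --> D: {C}⁺ = {C, D, E}, which is not all of the attributes, so the left side is not a superkey — BCNF is violated.
Because {D} is non-prime and the left side of C --> D is not a superkey, the relation is not in 3NF.
No proper subset of a key has a non-prime attribute in its closure, so there is no partial dependency; 2NF holds.

2NF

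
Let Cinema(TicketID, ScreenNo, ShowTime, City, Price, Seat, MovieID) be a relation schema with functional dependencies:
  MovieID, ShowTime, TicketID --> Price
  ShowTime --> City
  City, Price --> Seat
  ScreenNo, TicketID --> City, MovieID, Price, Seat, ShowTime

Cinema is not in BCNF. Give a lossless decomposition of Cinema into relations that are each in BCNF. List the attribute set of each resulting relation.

{City, ShowTime}; {MovieID, Price, ShowTime, TicketID}; {MovieID, ScreenNo, ShowTime, TicketID}; {Price, Seat, ShowTime}

Candidate key of the original relation: {ScreenNo, TicketID}.
{City, MovieID, Price, ScreenNo, Seat, ShowTime, TicketID}: {MovieID, ShowTime, TicketID} determines {City, MovieID, Price, Seat, ShowTime, TicketID} here but is not a superkey — split on MovieID, ShowTime, TicketID --> City, Price, Seat, giving {City, MovieID, Price, Seat, ShowTime, TicketID} and {MovieID, ScreenNo, ShowTime, TicketID}.
{City, MovieID, Price, Seat, ShowTime, TicketID}: {ShowTime} determines {City, ShowTime} here but is not a superkey — split on ShowTime --> City, giving {City, ShowTime} and {MovieID, Price, Seat, ShowTime, TicketID}.
{City, ShowTime} has no BCNF violation.
{MovieID, Price, Seat, ShowTime, TicketID}: {Price, ShowTime} determines {Price, Seat, ShowTime} here but is not a superkey — split on Price, ShowTime --> Seat, giving {Price, Seat, ShowTime} and {MovieID, Price, ShowTime, TicketID}.
{Price, Seat, ShowTime} has no BCNF violation.
{MovieID, Price, ShowTime, TicketID} has no BCNF violation.
{MovieID, ScreenNo, ShowTime, TicketID} has no BCNF violation.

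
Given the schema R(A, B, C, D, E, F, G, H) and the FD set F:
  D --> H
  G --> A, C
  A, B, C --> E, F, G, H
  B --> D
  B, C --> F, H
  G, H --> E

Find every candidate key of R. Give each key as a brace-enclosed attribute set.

{B} never appears on the right of any FD, so every key must include it.
{B, G} is a candidate key since {B, G}⁺ = {A, B, C, D, E, F, G, H} covers every attribute.
{A, B, C} is a candidate key since {A, B, C}⁺ = {A, B, C, D, E, F, G, H} covers every attribute.
Any other superkey properly contains one of these, so there are no further candidate keys.

{A, B, C}, {B, G}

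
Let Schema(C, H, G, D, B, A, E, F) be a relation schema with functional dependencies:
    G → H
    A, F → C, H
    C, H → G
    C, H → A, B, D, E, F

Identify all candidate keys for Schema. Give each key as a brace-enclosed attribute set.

{A, F}, {C, G}, {C, H}

{A, F}⁺ = {A, B, C, D, E, F, G, H}, which is every attribute, so {A, F} is a candidate key.
{C, G}⁺ = {A, B, C, D, E, F, G, H}, which is every attribute, so {C, G} is a candidate key.
{C, H}⁺ = {A, B, C, D, E, F, G, H}, which is every attribute, so {C, H} is a candidate key.
No proper subset of any of these is a key, and no other minimal superkey exists.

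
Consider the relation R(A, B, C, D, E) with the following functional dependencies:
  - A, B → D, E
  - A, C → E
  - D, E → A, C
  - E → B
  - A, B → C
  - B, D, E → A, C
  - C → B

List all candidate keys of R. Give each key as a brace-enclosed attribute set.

{A, B} is a candidate key since {A, B}⁺ = {A, B, C, D, E} covers every attribute.
{A, C} is a candidate key since {A, C}⁺ = {A, B, C, D, E} covers every attribute.
{A, E} is a candidate key since {A, E}⁺ = {A, B, C, D, E} covers every attribute.
{D, E} is a candidate key since {D, E}⁺ = {A, B, C, D, E} covers every attribute.
These are minimal and exhaustive — every other superkey contains one of them.

{A, B}, {A, C}, {A, E}, {D, E}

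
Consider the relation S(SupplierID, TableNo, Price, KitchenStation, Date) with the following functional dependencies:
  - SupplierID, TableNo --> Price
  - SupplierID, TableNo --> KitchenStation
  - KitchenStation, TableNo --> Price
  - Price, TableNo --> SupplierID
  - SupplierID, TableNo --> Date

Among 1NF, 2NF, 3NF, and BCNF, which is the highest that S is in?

Candidate keys: {KitchenStation, TableNo}, {Price, TableNo}, {SupplierID, TableNo}. Prime attributes: {KitchenStation, Price, SupplierID, TableNo}.
The left-hand side of every FD is a superkey, so BCNF is satisfied.

BCNF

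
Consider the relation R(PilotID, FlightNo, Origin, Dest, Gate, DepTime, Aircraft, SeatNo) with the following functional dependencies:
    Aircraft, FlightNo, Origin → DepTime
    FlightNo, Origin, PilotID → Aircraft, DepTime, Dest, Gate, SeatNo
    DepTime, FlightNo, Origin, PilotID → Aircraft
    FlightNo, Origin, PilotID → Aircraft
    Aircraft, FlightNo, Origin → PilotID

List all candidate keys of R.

{Aircraft, FlightNo, Origin}, {FlightNo, Origin, PilotID}

No FD produces {FlightNo, Origin}, so they must be in every candidate key.
Closure of {Aircraft, FlightNo, Origin} is {Aircraft, DepTime, Dest, FlightNo, Gate, Origin, PilotID, SeatNo}, the whole schema; {Aircraft, FlightNo, Origin} is a candidate key.
Closure of {FlightNo, Origin, PilotID} is {Aircraft, DepTime, Dest, FlightNo, Gate, Origin, PilotID, SeatNo}, the whole schema; {FlightNo, Origin, PilotID} is a candidate key.
These are minimal and exhaustive — every other superkey contains one of them.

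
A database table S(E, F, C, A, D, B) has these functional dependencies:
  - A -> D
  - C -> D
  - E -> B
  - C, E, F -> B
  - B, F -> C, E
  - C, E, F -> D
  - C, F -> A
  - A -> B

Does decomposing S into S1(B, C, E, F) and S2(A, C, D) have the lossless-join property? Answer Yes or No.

No

S1 ∩ S2 = {C}; its closure under F is {C, D}.
The closure covers neither S1 nor S2 entirely; the join is not lossless.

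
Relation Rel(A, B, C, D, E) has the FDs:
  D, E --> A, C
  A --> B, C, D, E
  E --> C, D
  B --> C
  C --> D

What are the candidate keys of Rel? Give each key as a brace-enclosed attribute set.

{A}⁺ = {A, B, C, D, E} — all of the relation — so {A} is a candidate key.
{E}⁺ = {A, B, C, D, E} — all of the relation — so {E} is a candidate key.
Any other superkey properly contains one of these, so there are no further candidate keys.

{A}, {E}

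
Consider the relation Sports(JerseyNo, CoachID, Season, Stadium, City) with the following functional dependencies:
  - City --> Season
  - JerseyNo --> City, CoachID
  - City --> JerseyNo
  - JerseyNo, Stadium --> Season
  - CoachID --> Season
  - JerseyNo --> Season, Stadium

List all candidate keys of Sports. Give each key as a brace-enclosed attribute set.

{City}⁺ = {City, CoachID, JerseyNo, Season, Stadium} — all of the relation — so {City} is a candidate key.
{JerseyNo}⁺ = {City, CoachID, JerseyNo, Season, Stadium} — all of the relation — so {JerseyNo} is a candidate key.
No proper subset of any of these is a key, and no other minimal superkey exists.

{City}, {JerseyNo}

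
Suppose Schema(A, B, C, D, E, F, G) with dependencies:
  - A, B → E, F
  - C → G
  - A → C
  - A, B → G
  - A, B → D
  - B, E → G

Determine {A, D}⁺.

{A, C, D, G}

Start with {A, D}.
A → C applies; add {C} → now {A, C, D}.
C → G applies; add {G} → now {A, C, D, G}.
No further FD applies.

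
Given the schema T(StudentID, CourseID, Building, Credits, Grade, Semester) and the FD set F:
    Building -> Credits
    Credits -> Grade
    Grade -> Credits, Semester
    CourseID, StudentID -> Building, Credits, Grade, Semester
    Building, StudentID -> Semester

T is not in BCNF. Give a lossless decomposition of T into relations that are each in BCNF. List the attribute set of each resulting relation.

{Building, CourseID, StudentID}; {Building, Credits}; {Credits, Grade, Semester}

Candidate key of the original relation: {CourseID, StudentID}.
{Building, CourseID, Credits, Grade, Semester, StudentID}: {Building} determines {Building, Credits, Grade, Semester} here but is not a superkey — split on Building -> Credits, Grade, Semester, giving {Building, Credits, Grade, Semester} and {Building, CourseID, StudentID}.
{Building, Credits, Grade, Semester}: {Credits} determines {Credits, Grade, Semester} here but is not a superkey — split on Credits -> Grade, Semester, giving {Credits, Grade, Semester} and {Building, Credits}.
{Credits, Grade, Semester}: every determinant is a superkey — BCNF.
{Building, Credits}: every determinant is a superkey — BCNF.
{Building, CourseID, StudentID}: every determinant is a superkey — BCNF.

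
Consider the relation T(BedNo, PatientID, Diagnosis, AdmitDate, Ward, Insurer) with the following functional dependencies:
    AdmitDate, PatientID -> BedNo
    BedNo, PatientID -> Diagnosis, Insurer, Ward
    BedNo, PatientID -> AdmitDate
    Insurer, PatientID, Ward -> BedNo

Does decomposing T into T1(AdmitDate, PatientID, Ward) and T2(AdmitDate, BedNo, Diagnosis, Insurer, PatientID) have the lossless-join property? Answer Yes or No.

T1 ∩ T2 = {AdmitDate, PatientID}; its closure under F is {AdmitDate, BedNo, Diagnosis, Insurer, PatientID, Ward}.
Since T1 ⊆ {AdmitDate, BedNo, Diagnosis, Insurer, PatientID, Ward}, the intersection is a superkey of T1; the decomposition is lossless.

Yes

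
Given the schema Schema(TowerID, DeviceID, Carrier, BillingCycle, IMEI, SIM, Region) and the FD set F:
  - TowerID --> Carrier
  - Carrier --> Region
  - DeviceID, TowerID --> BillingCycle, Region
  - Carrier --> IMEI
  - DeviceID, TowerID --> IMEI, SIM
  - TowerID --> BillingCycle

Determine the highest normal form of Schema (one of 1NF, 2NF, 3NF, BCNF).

1NF

Candidate key: {DeviceID, TowerID}. Prime attributes: {DeviceID, TowerID}.
For TowerID --> Carrier we have {TowerID}⁺ = {BillingCycle, Carrier, IMEI, Region, TowerID}; {TowerID} is not a superkey, so BCNF fails.
TowerID --> Carrier determines the non-prime attribute {Carrier} from a non-superkey — 3NF is violated.
The proper key subset {TowerID} of {DeviceID, TowerID} determines non-prime {BillingCycle, Carrier, IMEI, Region}, so the relation is not even in 2NF.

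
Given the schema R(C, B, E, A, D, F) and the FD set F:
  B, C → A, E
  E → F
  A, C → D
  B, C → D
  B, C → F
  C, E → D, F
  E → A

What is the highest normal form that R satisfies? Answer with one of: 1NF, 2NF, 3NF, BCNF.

2NF

Candidate key: {B, C}. Prime attributes: {B, C}.
E → F breaks BCNF: {E}⁺ = {A, E, F}, so {E} is not a superkey.
E → F determines the non-prime attribute {F} from a non-superkey — 3NF is violated.
No proper subset of a key has a non-prime attribute in its closure, so there is no partial dependency; 2NF holds.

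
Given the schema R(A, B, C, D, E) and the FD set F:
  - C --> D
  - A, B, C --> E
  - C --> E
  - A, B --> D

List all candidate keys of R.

{A, B, C}

Attributes never on any right-hand side: {A, B, C} — every candidate key must contain all of them.
{A, B, C} is a candidate key since {A, B, C}⁺ = {A, B, C, D, E} covers every attribute.
Every other attribute set either contains this one or has a smaller closure.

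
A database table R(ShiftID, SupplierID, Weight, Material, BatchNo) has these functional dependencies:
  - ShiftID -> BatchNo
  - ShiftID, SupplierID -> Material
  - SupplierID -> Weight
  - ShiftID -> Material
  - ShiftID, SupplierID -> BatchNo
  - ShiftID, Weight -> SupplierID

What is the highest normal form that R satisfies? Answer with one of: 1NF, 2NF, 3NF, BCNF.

Candidate keys: {ShiftID, SupplierID}, {ShiftID, Weight}. Prime attributes: {ShiftID, SupplierID, Weight}.
ShiftID -> BatchNo: {ShiftID}⁺ = {BatchNo, Material, ShiftID}, which is not all of the attributes, so the left side is not a superkey — BCNF is violated.
ShiftID -> BatchNo has non-prime {BatchNo} on the right and a non-superkey on the left, so 3NF fails.
{ShiftID} is a proper subset of the key {ShiftID, SupplierID}, and {ShiftID}⁺ contains the non-prime attributes {BatchNo, Material} — a partial dependency, so 2NF is violated.

1NF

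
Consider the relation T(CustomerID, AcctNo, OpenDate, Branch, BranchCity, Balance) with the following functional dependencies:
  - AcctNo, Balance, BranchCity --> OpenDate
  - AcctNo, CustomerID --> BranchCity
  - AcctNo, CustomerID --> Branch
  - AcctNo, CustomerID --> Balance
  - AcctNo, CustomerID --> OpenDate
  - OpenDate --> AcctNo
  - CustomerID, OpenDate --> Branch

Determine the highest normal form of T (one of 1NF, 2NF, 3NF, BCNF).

Candidate keys: {AcctNo, CustomerID}, {CustomerID, OpenDate}. Prime attributes: {AcctNo, CustomerID, OpenDate}.
AcctNo, Balance, BranchCity --> OpenDate breaks BCNF: {AcctNo, Balance, BranchCity}⁺ = {AcctNo, Balance, BranchCity, OpenDate}, so {AcctNo, Balance, BranchCity} is not a superkey.
Since {OpenDate} ⊆ prime attributes and every other non-superkey FD also has a prime right side, the schema is in 3NF.

3NF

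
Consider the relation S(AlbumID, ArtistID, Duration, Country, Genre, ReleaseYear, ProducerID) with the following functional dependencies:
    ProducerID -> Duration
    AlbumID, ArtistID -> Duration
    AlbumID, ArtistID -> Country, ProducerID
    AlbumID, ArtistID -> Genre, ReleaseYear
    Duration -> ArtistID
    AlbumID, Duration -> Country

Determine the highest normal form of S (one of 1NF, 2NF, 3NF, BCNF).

Candidate keys: {AlbumID, ArtistID}, {AlbumID, Duration}, {AlbumID, ProducerID}. Prime attributes: {AlbumID, ArtistID, Duration, ProducerID}.
ProducerID -> Duration: {ProducerID}⁺ = {ArtistID, Duration, ProducerID}, which is not all of the attributes, so the left side is not a superkey — BCNF is violated.
Since {Duration} ⊆ prime attributes and every other non-superkey FD also has a prime right side, the schema is in 3NF.

3NF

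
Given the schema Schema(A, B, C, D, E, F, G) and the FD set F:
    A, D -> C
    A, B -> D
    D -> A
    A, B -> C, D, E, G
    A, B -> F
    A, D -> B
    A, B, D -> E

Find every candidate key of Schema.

{A, B}, {D}

{D}⁺ = {A, B, C, D, E, F, G} — all of the relation — so {D} is a candidate key.
{A, B}⁺ = {A, B, C, D, E, F, G} — all of the relation — so {A, B} is a candidate key.
Any other superkey properly contains one of these, so there are no further candidate keys.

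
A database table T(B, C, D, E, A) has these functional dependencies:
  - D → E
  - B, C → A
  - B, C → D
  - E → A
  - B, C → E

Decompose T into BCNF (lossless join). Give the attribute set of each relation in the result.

Candidate key of the original relation: {B, C}.
In {A, B, C, D, E}, {D} is not a superkey ({D}⁺ restricted to this set is {A, D, E}), so split on D → A, E into {A, D, E} and {B, C, D}.
In {A, D, E}, {E} is not a superkey ({E}⁺ restricted to this set is {A, E}), so split on E → A into {A, E} and {D, E}.
{A, E}: every determinant is a superkey — BCNF.
{D, E}: every determinant is a superkey — BCNF.
{B, C, D}: every determinant is a superkey — BCNF.

{A, E}; {B, C, D}; {D, E}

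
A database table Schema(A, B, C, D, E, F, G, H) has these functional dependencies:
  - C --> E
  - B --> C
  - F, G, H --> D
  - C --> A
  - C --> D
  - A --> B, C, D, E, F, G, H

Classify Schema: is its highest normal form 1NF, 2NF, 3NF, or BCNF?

2NF

Candidate keys: {A}, {B}, {C}. Prime attributes: {A, B, C}.
F, G, H --> D breaks BCNF: {F, G, H}⁺ = {D, F, G, H}, so {F, G, H} is not a superkey.
F, G, H --> D determines the non-prime attribute {D} from a non-superkey — 3NF is violated.
All keys have size 1, which rules out partial dependencies — 2NF is satisfied.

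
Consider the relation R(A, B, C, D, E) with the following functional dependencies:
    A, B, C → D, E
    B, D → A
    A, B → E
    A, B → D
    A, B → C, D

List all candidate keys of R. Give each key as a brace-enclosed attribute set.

{B} never appears on the right of any FD, so every key must include it.
{A, B} is a candidate key since {A, B}⁺ = {A, B, C, D, E} covers every attribute.
{B, D} is a candidate key since {B, D}⁺ = {A, B, C, D, E} covers every attribute.
Any other superkey properly contains one of these, so there are no further candidate keys.

{A, B}, {B, D}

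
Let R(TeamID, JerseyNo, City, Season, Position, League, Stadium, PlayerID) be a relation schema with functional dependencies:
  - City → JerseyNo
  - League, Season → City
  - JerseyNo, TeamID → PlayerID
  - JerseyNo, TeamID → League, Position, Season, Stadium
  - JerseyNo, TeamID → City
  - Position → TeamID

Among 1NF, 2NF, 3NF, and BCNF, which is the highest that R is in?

3NF

Candidate keys: {City, Position}, {City, TeamID}, {JerseyNo, Position}, {JerseyNo, TeamID}, {League, Position, Season}, {League, Season, TeamID}. Prime attributes: {City, JerseyNo, League, Position, Season, TeamID}.
City → JerseyNo: {City}⁺ = {City, JerseyNo}, which is not all of the attributes, so the left side is not a superkey — BCNF is violated.
But every attribute on its right side ({JerseyNo}) is prime, and the same holds for every other non-superkey FD, so 3NF still holds.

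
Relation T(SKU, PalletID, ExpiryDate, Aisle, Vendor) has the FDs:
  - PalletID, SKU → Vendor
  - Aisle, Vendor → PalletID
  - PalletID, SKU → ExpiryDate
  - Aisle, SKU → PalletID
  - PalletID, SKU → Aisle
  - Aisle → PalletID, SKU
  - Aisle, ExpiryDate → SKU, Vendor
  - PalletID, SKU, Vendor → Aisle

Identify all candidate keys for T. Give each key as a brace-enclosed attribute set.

{Aisle} is a candidate key since {Aisle}⁺ = {Aisle, ExpiryDate, PalletID, SKU, Vendor} covers every attribute.
{PalletID, SKU} is a candidate key since {PalletID, SKU}⁺ = {Aisle, ExpiryDate, PalletID, SKU, Vendor} covers every attribute.
Any other superkey properly contains one of these, so there are no further candidate keys.

{Aisle}, {PalletID, SKU}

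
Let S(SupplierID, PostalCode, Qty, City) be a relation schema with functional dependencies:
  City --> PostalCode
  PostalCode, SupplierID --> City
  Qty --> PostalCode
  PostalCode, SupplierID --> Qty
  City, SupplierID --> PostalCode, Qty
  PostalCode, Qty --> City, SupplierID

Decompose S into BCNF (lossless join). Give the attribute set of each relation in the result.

{City, PostalCode}; {City, Qty, SupplierID}

Candidate keys of the original relation: {City, SupplierID}, {PostalCode, SupplierID}, {Qty}.
Within {City, PostalCode, Qty, SupplierID}: {City}⁺ ∩ {City, PostalCode, Qty, SupplierID} = {City, PostalCode}, not the whole set, so City --> PostalCode violates BCNF; decompose into {City, PostalCode} and {City, Qty, SupplierID}.
{City, PostalCode} has no BCNF violation.
{City, Qty, SupplierID} has no BCNF violation.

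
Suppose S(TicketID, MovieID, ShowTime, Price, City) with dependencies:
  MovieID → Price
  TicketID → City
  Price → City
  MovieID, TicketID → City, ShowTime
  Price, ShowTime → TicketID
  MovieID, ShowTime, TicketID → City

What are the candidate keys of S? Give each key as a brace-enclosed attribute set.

{MovieID, ShowTime}, {MovieID, TicketID}

No FD produces {MovieID}, so it must be in every candidate key.
{MovieID, ShowTime} is a candidate key since {MovieID, ShowTime}⁺ = {City, MovieID, Price, ShowTime, TicketID} covers every attribute.
{MovieID, TicketID} is a candidate key since {MovieID, TicketID}⁺ = {City, MovieID, Price, ShowTime, TicketID} covers every attribute.
Any other superkey properly contains one of these, so there are no further candidate keys.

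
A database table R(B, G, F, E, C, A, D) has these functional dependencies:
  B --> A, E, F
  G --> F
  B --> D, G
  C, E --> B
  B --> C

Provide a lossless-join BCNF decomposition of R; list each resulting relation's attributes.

{A, B, C, D, E, G}; {F, G}

Candidate keys of the original relation: {B}, {C, E}.
Within {A, B, C, D, E, F, G}: {G}⁺ ∩ {A, B, C, D, E, F, G} = {F, G}, not the whole set, so G --> F violates BCNF; decompose into {F, G} and {A, B, C, D, E, G}.
{F, G} has no BCNF violation.
{A, B, C, D, E, G} has no BCNF violation.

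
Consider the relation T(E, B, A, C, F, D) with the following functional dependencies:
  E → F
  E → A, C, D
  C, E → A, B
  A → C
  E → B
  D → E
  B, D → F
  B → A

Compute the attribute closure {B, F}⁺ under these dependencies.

{A, B, C, F}

Start with {B, F}.
B → A applies; add {A} → now {A, B, F}.
A → C applies; add {C} → now {A, B, C, F}.
No further FD applies.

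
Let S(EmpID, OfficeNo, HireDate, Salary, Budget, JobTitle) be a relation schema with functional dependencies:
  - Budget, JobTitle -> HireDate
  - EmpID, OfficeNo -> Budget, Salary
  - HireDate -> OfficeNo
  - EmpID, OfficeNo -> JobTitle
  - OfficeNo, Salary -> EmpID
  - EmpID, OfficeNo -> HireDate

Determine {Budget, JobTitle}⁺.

{Budget, HireDate, JobTitle, OfficeNo}

Start with {Budget, JobTitle}.
Budget, JobTitle -> HireDate applies; add {HireDate} → now {Budget, HireDate, JobTitle}.
HireDate -> OfficeNo applies; add {OfficeNo} → now {Budget, HireDate, JobTitle, OfficeNo}.
No further FD applies.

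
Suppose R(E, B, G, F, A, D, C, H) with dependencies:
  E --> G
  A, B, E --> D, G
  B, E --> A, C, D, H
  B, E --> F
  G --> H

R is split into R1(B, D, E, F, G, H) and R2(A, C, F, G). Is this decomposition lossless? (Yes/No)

No

R1 ∩ R2 = {F, G}; its closure under F is {F, G, H}.
The closure covers neither R1 nor R2 entirely; the join is not lossless.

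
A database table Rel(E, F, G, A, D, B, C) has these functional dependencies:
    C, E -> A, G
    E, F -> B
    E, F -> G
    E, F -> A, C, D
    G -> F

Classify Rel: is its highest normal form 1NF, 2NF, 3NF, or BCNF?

3NF

Candidate keys: {C, E}, {E, F}, {E, G}. Prime attributes: {C, E, F, G}.
For G -> F we have {G}⁺ = {F, G}; {G} is not a superkey, so BCNF fails.
Since {F} ⊆ prime attributes and every other non-superkey FD also has a prime right side, the schema is in 3NF.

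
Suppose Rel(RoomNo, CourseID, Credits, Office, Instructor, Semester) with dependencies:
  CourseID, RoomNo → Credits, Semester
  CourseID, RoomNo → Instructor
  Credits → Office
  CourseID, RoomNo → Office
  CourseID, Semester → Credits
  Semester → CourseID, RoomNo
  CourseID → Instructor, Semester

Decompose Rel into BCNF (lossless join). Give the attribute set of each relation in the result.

{CourseID, Credits, Instructor, RoomNo, Semester}; {Credits, Office}

Candidate keys of the original relation: {CourseID}, {Semester}.
{CourseID, Credits, Instructor, Office, RoomNo, Semester}: {Credits} determines {Credits, Office} here but is not a superkey — split on Credits → Office, giving {Credits, Office} and {CourseID, Credits, Instructor, RoomNo, Semester}.
{Credits, Office} has no BCNF violation.
{CourseID, Credits, Instructor, RoomNo, Semester} has no BCNF violation.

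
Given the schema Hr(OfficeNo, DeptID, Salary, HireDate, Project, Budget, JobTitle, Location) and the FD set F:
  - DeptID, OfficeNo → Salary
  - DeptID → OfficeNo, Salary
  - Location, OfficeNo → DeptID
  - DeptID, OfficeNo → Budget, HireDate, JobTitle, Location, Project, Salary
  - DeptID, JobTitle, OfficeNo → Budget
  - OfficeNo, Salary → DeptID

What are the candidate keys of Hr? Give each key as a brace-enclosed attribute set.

{DeptID}⁺ = {Budget, DeptID, HireDate, JobTitle, Location, OfficeNo, Project, Salary}, which is every attribute, so {DeptID} is a candidate key.
{Location, OfficeNo}⁺ = {Budget, DeptID, HireDate, JobTitle, Location, OfficeNo, Project, Salary}, which is every attribute, so {Location, OfficeNo} is a candidate key.
{OfficeNo, Salary}⁺ = {Budget, DeptID, HireDate, JobTitle, Location, OfficeNo, Project, Salary}, which is every attribute, so {OfficeNo, Salary} is a candidate key.
These are minimal and exhaustive — every other superkey contains one of them.

{DeptID}, {Location, OfficeNo}, {OfficeNo, Salary}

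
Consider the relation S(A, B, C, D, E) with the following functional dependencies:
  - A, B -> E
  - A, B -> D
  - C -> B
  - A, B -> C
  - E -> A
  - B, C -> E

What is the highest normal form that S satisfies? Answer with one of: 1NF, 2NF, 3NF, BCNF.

Candidate keys: {A, B}, {B, E}, {C}. Prime attributes: {A, B, C, E}.
For E -> A we have {E}⁺ = {A, E}; {E} is not a superkey, so BCNF fails.
Its right-hand attributes {A} are all prime, as are those of every other non-superkey FD — the relation is in 3NF.

3NF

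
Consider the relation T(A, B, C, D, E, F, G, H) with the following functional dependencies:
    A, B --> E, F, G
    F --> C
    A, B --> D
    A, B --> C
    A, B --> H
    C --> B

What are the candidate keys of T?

{A, B}, {A, C}, {A, F}

No FD produces {A}, so it must be in every candidate key.
{A, B} is a candidate key since {A, B}⁺ = {A, B, C, D, E, F, G, H} covers every attribute.
{A, C} is a candidate key since {A, C}⁺ = {A, B, C, D, E, F, G, H} covers every attribute.
{A, F} is a candidate key since {A, F}⁺ = {A, B, C, D, E, F, G, H} covers every attribute.
These are minimal and exhaustive — every other superkey contains one of them.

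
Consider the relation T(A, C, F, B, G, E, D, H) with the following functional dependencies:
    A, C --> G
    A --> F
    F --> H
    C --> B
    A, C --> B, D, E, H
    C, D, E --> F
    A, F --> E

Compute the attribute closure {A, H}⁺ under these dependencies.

{A, E, F, H}

Start with {A, H}.
A --> F applies; add {F} → now {A, F, H}.
A, F --> E applies; add {E} → now {A, E, F, H}.
No further FD applies.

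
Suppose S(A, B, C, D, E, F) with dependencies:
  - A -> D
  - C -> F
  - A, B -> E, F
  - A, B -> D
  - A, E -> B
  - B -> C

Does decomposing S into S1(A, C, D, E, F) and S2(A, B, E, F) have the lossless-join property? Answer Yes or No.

Yes

Common attributes: {A, E, F}; their closure is {A, B, C, D, E, F}.
S1 is contained in that closure, so S1 ∩ S2 -> S1 holds and the join is lossless.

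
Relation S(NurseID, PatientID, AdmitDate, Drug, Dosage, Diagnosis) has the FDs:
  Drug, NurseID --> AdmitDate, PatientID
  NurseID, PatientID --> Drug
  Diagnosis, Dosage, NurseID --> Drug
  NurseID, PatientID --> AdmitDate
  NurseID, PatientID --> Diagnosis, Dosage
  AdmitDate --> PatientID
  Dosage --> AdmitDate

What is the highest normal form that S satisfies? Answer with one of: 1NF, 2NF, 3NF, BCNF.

3NF

Candidate keys: {AdmitDate, NurseID}, {Dosage, NurseID}, {Drug, NurseID}, {NurseID, PatientID}. Prime attributes: {AdmitDate, Dosage, Drug, NurseID, PatientID}.
For AdmitDate --> PatientID we have {AdmitDate}⁺ = {AdmitDate, PatientID}; {AdmitDate} is not a superkey, so BCNF fails.
Its right-hand attributes {PatientID} are all prime, as are those of every other non-superkey FD — the relation is in 3NF.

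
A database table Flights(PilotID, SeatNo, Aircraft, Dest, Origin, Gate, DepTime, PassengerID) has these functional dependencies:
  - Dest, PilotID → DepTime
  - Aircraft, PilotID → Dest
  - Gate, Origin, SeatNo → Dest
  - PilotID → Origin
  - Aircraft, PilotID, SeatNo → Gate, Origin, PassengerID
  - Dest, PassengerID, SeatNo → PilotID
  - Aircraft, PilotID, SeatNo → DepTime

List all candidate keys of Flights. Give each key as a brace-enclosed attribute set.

Attributes never on any right-hand side: {Aircraft, SeatNo} — every candidate key must contain all of them.
{Aircraft, PilotID, SeatNo}⁺ = {Aircraft, DepTime, Dest, Gate, Origin, PassengerID, PilotID, SeatNo} — all of the relation — so {Aircraft, PilotID, SeatNo} is a candidate key.
{Aircraft, Dest, PassengerID, SeatNo}⁺ = {Aircraft, DepTime, Dest, Gate, Origin, PassengerID, PilotID, SeatNo} — all of the relation — so {Aircraft, Dest, PassengerID, SeatNo} is a candidate key.
{Aircraft, Gate, Origin, PassengerID, SeatNo}⁺ = {Aircraft, DepTime, Dest, Gate, Origin, PassengerID, PilotID, SeatNo} — all of the relation — so {Aircraft, Gate, Origin, PassengerID, SeatNo} is a candidate key.
These are minimal and exhaustive — every other superkey contains one of them.

{Aircraft, Dest, PassengerID, SeatNo}, {Aircraft, Gate, Origin, PassengerID, SeatNo}, {Aircraft, PilotID, SeatNo}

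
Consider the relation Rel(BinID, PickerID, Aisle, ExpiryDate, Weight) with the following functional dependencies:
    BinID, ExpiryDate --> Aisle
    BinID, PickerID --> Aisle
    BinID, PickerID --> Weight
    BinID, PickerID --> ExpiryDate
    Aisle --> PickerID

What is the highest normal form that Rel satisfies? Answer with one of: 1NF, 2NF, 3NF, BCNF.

Candidate keys: {Aisle, BinID}, {BinID, ExpiryDate}, {BinID, PickerID}. Prime attributes: {Aisle, BinID, ExpiryDate, PickerID}.
Aisle --> PickerID breaks BCNF: {Aisle}⁺ = {Aisle, PickerID}, so {Aisle} is not a superkey.
Its right-hand attributes {PickerID} are all prime, as are those of every other non-superkey FD — the relation is in 3NF.

3NF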